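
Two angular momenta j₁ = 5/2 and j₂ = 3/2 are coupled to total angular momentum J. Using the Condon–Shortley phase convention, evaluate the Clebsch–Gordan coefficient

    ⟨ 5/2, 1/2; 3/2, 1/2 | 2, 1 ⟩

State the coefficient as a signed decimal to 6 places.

−√(25/84) ≈ -0.545545

√[5·2!3!1!/7! · 3!2!2!1!3!1!] = √(12/7)
  +(−1)^1/∏(1,1,1,1,2,0)! = -1/2  (running -1/2)
  +(−1)^2/∏(2,0,0,0,3,1)! = 1/12  (running -5/12)
⟨..|..⟩ = √(12/7)·(-5/12) = -0.545545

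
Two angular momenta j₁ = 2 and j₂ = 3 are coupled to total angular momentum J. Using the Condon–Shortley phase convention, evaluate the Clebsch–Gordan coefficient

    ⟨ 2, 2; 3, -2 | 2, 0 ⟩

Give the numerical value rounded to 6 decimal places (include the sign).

triangle: 3!·1!·3!/8! = 36/40320
(j±m)!: 4!·0!·1!·5!·2!·2! = 11520
prefactor² = (2J+1)·Δ·N² = 360/7
  k=0: +1/(0!·3!·0!·1!·1!·2!) = 1/12
Σ = 1/12  ⇒  CG² = 360/7·1/12² = 5/14
CG = +√(5/14) = +0.597614

+√(5/14) = +0.597614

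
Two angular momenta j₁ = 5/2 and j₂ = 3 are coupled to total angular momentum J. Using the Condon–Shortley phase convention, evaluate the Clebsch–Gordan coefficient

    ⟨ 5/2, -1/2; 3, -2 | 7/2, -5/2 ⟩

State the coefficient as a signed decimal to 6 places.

-0.178174  (= −√(2/63))

triangle: 2!×3!×4!/10! = 288/3628800
(j±m)!: 2!×3!×1!×5!×1!×6! = 1036800
prefactor² = (2J+1)×Δ×N² = 4608/7
  k=0: +1/(0!×2!×3!×1!×0!×3!) = 1/72
  k=1: −1/(1!×1!×2!×0!×1!×4!) = -1/48
Σ = -1/144  ⇒  CG² = 4608/7×(-1/144)² = 2/63
CG = −√(2/63) = -0.178174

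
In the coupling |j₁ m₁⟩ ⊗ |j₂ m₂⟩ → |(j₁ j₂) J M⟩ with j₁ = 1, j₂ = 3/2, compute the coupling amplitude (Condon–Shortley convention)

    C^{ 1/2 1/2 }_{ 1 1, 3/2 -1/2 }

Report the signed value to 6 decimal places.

+√(1/6) ≈ +0.408248

triangle: 2!·0!·1!/4! = 2/24
(j±m)!: 2!·0!·1!·2!·1!·0! = 4
prefactor² = (2J+1)·Δ·N² = 2/3
  k=0: +1/(0!·2!·0!·1!·0!·0!) = 1/2
Σ = 1/2  ⇒  CG² = 2/3·1/2² = 1/6
CG = +√(1/6) = +0.408248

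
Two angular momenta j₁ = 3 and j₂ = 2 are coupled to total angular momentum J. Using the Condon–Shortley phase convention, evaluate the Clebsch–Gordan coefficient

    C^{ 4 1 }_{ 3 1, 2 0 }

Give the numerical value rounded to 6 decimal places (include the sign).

√[9·1!5!3!/10! · 4!2!2!2!5!3!] = √(1728/7)
  +(−1)^0/∏(0,1,2,2,3,1)! = 1/24  (running 1/24)
  +(−1)^1/∏(1,0,1,1,4,2)! = -1/48  (running 1/48)
⟨..|..⟩ = √(1728/7)·(1/48) = +0.327327

+0.327327  (= +√(3/28))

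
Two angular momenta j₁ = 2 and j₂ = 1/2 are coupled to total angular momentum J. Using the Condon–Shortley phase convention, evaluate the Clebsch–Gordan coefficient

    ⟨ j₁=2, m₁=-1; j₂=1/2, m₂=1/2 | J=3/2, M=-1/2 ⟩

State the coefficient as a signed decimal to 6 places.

−√(3/5) ≈ -0.774597

triangle: 1!×3!×0!/5! = 6/120
(j±m)!: 1!×3!×1!×0!×1!×2! = 12
prefactor² = (2J+1)×Δ×N² = 12/5
  k=1: −1/(1!×0!×2!×0!×1!×0!) = -1/2
Σ = -1/2  ⇒  CG² = 12/5×(-1/2)² = 3/5
CG = −√(3/5) = -0.774597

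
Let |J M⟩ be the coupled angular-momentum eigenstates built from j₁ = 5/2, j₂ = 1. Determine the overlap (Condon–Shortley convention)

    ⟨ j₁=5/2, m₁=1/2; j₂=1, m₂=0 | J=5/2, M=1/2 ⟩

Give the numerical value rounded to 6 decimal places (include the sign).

√[6·1!4!1!/7! · 3!2!1!1!3!2!] = √(144/35)
  +(−1)^0/∏(0,1,2,1,2,0)! = 1/4  (running 1/4)
  +(−1)^1/∏(1,0,1,0,3,1)! = -1/6  (running 1/12)
⟨..|..⟩ = √(144/35)·(1/12) = +0.169031

+√(1/35) ≈ +0.169031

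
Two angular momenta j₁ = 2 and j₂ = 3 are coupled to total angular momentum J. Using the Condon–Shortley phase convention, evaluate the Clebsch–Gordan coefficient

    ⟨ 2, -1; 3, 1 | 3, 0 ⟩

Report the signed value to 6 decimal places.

+√(1/30) = +0.182574

√[7·2!2!4!/9! · 1!3!4!2!3!3!] = √(96/5)
  +(−1)^1/∏(1,1,2,3,0,1)! = -1/12  (running -1/12)
  +(−1)^2/∏(2,0,1,2,1,2)! = 1/8  (running 1/24)
⟨..|..⟩ = √(96/5)·(1/24) = +0.182574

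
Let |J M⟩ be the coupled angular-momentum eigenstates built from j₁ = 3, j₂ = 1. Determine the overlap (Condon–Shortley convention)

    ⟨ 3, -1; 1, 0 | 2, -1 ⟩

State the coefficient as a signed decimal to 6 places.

-0.617213

√[5·2!4!0!/7! · 2!4!1!1!1!3!] = √(96/7)
  +(−1)^1/∏(1,1,3,0,1,0)! = -1/6  (running -1/6)
⟨..|..⟩ = √(96/7)·(-1/6) = -0.617213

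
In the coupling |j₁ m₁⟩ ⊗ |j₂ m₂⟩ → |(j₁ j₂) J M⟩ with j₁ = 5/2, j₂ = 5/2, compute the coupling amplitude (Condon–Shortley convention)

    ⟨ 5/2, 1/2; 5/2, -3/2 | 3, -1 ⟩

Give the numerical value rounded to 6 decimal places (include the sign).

+√(1/30) = +0.182574

√[7·2!3!3!/9! · 3!2!1!4!2!4!] = √(96/5)
  +(−1)^0/∏(0,2,2,1,1,2)! = 1/8  (running 1/8)
  +(−1)^1/∏(1,1,1,0,2,3)! = -1/12  (running 1/24)
⟨..|..⟩ = √(96/5)·(1/24) = +0.182574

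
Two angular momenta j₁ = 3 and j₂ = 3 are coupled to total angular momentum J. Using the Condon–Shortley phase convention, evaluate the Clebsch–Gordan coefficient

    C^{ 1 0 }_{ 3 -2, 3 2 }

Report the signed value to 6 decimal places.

+√(1/7) = +0.377964

j₁+j₂−J=5  J+j₁−j₂=1  J−j₁+j₂=1  j₁+j₂+J+1=8
(j₁±m₁, j₂±m₂, J±M) = (1,5,5,1,1,1)
P² = 900/7
sum k=4..5:
  [4] +1/24 = 1/24
  [5] −1/120 = -1/120
S = 1/30
C² = P²·S² = 1/7 ; C = +0.377964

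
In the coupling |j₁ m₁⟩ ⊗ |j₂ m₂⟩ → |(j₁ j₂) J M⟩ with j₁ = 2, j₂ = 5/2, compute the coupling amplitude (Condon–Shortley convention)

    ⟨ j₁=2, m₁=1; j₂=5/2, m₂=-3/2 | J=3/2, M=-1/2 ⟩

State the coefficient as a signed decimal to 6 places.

-0.138013  (= −√(2/105))

triangle: 3!*1!*2!/7! = 12/5040
(j±m)!: 3!*1!*1!*4!*1!*2! = 288
prefactor² = (2J+1)*Δ*N² = 96/35
  k=0: +1/(0!*3!*1!*1!*0!*1!) = 1/6
  k=1: −1/(1!*2!*0!*0!*1!*2!) = -1/4
Σ = -1/12  ⇒  CG² = 96/35*(-1/12)² = 2/105
CG = −√(2/105) = -0.138013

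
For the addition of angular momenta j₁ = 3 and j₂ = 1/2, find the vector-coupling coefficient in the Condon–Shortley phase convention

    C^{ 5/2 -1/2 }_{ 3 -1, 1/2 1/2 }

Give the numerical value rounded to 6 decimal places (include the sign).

−√(4/7) = -0.755929

√[6·1!5!0!/7! · 2!4!1!0!2!3!] = √(576/7)
  +(−1)^1/∏(1,0,3,0,2,0)! = -1/12  (running -1/12)
⟨..|..⟩ = √(576/7)·(-1/12) = -0.755929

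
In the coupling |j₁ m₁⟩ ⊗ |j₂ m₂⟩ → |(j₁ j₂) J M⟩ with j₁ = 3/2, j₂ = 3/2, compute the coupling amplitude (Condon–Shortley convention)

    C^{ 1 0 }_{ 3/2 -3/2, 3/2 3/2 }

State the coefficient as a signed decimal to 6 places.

triangle: 2!×1!×1!/5! = 2/120
(j±m)!: 0!×3!×3!×0!×1!×1! = 36
prefactor² = (2J+1)×Δ×N² = 9/5
  k=2: +1/(2!×0!×1!×1!×0!×0!) = 1/2
Σ = 1/2  ⇒  CG² = 9/5×1/2² = 9/20
CG = +√(9/20) = +0.670820

+√(9/20) ≈ +0.670820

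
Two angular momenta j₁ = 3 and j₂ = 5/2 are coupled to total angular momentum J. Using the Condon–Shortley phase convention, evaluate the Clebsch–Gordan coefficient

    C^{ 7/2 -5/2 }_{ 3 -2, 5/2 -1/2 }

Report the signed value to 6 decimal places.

-0.178174

j₁+j₂−J=2  J+j₁−j₂=4  J−j₁+j₂=3  j₁+j₂+J+1=10
(j₁±m₁, j₂±m₂, J±M) = (1,5,2,3,1,6)
P² = 4608/7
sum k=1..2:
  [1] −1/48 = -1/48
  [2] +1/72 = 1/72
S = -1/144
C² = P²·S² = 2/63 ; C = -0.178174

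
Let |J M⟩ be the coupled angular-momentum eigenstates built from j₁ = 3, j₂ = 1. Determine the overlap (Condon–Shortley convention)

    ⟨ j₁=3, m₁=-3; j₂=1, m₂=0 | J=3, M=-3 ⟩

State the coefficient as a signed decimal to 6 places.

√[7·1!5!1!/8! · 0!6!1!1!0!6!] = √(10800)
  +(−1)^1/∏(1,0,5,0,0,1)! = -1/120  (running -1/120)
⟨..|..⟩ = √(10800)·(-1/120) = -0.866025

-0.866025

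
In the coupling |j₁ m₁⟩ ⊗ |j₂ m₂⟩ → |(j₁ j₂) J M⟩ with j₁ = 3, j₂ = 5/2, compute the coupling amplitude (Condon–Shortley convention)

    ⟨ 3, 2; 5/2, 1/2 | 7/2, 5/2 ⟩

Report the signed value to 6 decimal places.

−√(2/63) ≈ -0.178174

triangle: 2!·4!·3!/10! = 288/3628800
(j±m)!: 5!·1!·3!·2!·6!·1! = 1036800
prefactor² = (2J+1)·Δ·N² = 4608/7
  k=0: +1/(0!·2!·1!·3!·3!·0!) = 1/72
  k=1: −1/(1!·1!·0!·2!·4!·1!) = -1/48
Σ = -1/144  ⇒  CG² = 4608/7·(-1/144)² = 2/63
CG = −√(2/63) = -0.178174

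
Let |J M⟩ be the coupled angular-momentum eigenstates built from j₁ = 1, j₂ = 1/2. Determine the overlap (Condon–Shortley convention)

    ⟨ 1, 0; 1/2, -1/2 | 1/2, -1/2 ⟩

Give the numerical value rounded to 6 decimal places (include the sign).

+√(1/3) = +0.577350

triangle: 1!×1!×0!/3! = 1/6
(j±m)!: 1!×1!×0!×1!×0!×1! = 1
prefactor² = (2J+1)×Δ×N² = 1/3
  k=0: +1/(0!×1!×1!×0!×0!×0!) = 1
Σ = 1  ⇒  CG² = 1/3×1² = 1/3
CG = +√(1/3) = +0.577350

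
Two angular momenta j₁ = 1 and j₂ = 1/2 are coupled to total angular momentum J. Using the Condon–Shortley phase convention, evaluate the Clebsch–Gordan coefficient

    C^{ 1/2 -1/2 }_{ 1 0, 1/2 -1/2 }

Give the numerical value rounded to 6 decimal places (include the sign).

√[2·1!1!0!/3! · 1!1!0!1!0!1!] = √(1/3)
  +(−1)^0/∏(0,1,1,0,0,0)! = 1  (running 1)
⟨..|..⟩ = √(1/3)·(1) = +0.577350

+0.577350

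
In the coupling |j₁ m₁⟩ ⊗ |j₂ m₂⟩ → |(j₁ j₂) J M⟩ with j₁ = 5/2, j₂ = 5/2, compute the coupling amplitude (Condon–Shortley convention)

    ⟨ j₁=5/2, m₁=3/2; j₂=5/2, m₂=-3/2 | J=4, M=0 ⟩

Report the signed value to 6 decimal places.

+0.566947  (= +√(9/28))

j₁+j₂−J=1  J+j₁−j₂=4  J−j₁+j₂=4  j₁+j₂+J+1=10
(j₁±m₁, j₂±m₂, J±M) = (4,1,1,4,4,4)
P² = 82944/175
sum k=0..1:
  [0] +1/36 = 1/36
  [1] −1/576 = -1/576
S = 5/192
C² = P²·S² = 9/28 ; C = +0.566947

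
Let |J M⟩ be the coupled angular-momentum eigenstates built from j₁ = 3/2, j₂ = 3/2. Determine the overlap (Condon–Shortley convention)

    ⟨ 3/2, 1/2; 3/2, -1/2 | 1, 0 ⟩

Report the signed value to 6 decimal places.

−√(1/20) ≈ -0.223607

j₁+j₂−J=2  J+j₁−j₂=1  J−j₁+j₂=1  j₁+j₂+J+1=5
(j₁±m₁, j₂±m₂, J±M) = (2,1,1,2,1,1)
P² = 1/5
sum k=0..1:
  [0] +1/2 = 1/2
  [1] −1/1 = -1
S = -1/2
C² = P²·S² = 1/20 ; C = -0.223607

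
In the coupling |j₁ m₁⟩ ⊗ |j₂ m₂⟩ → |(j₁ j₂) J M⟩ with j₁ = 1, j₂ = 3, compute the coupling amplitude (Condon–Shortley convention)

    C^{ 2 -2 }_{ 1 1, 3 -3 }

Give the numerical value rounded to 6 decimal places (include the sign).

+√(5/7) = +0.845154

j₁+j₂−J=2  J+j₁−j₂=0  J−j₁+j₂=4  j₁+j₂+J+1=7
(j₁±m₁, j₂±m₂, J±M) = (2,0,0,6,0,4)
P² = 11520/7
sum k=0..0:
  [0] +1/48 = 1/48
S = 1/48
C² = P²·S² = 5/7 ; C = +0.845154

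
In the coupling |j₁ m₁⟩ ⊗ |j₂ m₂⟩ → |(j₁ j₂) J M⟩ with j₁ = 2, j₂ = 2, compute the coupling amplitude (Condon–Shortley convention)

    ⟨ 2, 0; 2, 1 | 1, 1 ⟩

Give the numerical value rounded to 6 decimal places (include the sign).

+0.547723

j₁+j₂−J=3  J+j₁−j₂=1  J−j₁+j₂=1  j₁+j₂+J+1=6
(j₁±m₁, j₂±m₂, J±M) = (2,2,3,1,2,0)
P² = 6/5
sum k=2..2:
  [2] +1/2 = 1/2
S = 1/2
C² = P²·S² = 3/10 ; C = +0.547723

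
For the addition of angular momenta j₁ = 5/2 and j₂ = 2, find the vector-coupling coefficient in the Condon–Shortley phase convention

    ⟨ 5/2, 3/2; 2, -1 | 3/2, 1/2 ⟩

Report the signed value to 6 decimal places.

−√(2/105) ≈ -0.138013

triangle: 3!·2!·1!/7! = 12/5040
(j±m)!: 4!·1!·1!·3!·2!·1! = 288
prefactor² = (2J+1)·Δ·N² = 96/35
  k=0: +1/(0!·3!·1!·1!·1!·0!) = 1/6
  k=1: −1/(1!·2!·0!·0!·2!·1!) = -1/4
Σ = -1/12  ⇒  CG² = 96/35·(-1/12)² = 2/105
CG = −√(2/105) = -0.138013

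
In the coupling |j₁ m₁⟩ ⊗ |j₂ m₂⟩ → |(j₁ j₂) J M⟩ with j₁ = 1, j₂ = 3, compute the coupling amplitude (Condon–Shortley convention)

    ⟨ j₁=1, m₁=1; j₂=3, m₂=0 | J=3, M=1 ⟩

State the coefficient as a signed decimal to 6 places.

+0.707107

√[7·1!1!5!/8! · 2!0!3!3!4!2!] = √(72)
  +(−1)^0/∏(0,1,0,3,1,2)! = 1/12  (running 1/12)
⟨..|..⟩ = √(72)·(1/12) = +0.707107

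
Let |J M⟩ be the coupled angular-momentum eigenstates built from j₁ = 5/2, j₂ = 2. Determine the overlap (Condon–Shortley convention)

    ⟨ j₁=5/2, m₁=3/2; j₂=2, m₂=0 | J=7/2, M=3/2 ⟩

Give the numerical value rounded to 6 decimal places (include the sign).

+√(2/7) = +0.534522

j₁+j₂−J=1  J+j₁−j₂=4  J−j₁+j₂=3  j₁+j₂+J+1=9
(j₁±m₁, j₂±m₂, J±M) = (4,1,2,2,5,2)
P² = 512/7
sum k=0..1:
  [0] +1/12 = 1/12
  [1] −1/48 = -1/48
S = 1/16
C² = P²·S² = 2/7 ; C = +0.534522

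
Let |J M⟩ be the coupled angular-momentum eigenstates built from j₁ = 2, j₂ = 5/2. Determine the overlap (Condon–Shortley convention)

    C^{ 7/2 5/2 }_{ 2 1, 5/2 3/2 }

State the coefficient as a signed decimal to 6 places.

-0.125988

√[8·1!3!4!/9! · 3!1!4!1!6!1!] = √(2304/7)
  +(−1)^0/∏(0,1,1,4,2,0)! = 1/48  (running 1/48)
  +(−1)^1/∏(1,0,0,3,3,1)! = -1/36  (running -1/144)
⟨..|..⟩ = √(2304/7)·(-1/144) = -0.125988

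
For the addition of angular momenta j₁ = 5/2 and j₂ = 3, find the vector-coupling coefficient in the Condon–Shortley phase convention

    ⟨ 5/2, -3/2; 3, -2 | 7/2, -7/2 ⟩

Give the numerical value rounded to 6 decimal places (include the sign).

-0.666667

j₁+j₂−J=2  J+j₁−j₂=3  J−j₁+j₂=4  j₁+j₂+J+1=10
(j₁±m₁, j₂±m₂, J±M) = (1,4,1,5,0,7)
P² = 9216
sum k=1..1:
  [1] −1/144 = -1/144
S = -1/144
C² = P²·S² = 4/9 ; C = -0.666667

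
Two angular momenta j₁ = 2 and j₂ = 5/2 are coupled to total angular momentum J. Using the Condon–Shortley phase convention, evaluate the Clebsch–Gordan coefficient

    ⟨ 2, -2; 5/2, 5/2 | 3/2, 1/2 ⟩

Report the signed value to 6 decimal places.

-0.617213  (= −√(8/21))

√[4·3!1!2!/7! · 0!4!5!0!2!1!] = √(384/7)
  +(−1)^3/∏(3,0,1,2,0,0)! = -1/12  (running -1/12)
⟨..|..⟩ = √(384/7)·(-1/12) = -0.617213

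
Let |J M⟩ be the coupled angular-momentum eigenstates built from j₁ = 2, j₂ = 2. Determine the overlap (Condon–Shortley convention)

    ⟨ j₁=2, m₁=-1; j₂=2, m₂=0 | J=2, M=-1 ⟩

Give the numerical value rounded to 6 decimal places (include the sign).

√[5·2!2!2!/7! · 1!3!2!2!1!3!] = √(8/7)
  +(−1)^1/∏(1,1,2,1,0,1)! = -1/2  (running -1/2)
  +(−1)^2/∏(2,0,1,0,1,2)! = 1/4  (running -1/4)
⟨..|..⟩ = √(8/7)·(-1/4) = -0.267261

-0.267261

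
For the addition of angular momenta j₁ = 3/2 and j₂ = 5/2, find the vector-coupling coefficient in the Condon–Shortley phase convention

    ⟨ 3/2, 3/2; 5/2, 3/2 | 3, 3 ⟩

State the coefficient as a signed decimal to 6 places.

j₁+j₂−J=1  J+j₁−j₂=2  J−j₁+j₂=4  j₁+j₂+J+1=8
(j₁±m₁, j₂±m₂, J±M) = (3,0,4,1,6,0)
P² = 864
sum k=0..0:
  [0] +1/48 = 1/48
S = 1/48
C² = P²·S² = 3/8 ; C = +0.612372

+√(3/8) ≈ +0.612372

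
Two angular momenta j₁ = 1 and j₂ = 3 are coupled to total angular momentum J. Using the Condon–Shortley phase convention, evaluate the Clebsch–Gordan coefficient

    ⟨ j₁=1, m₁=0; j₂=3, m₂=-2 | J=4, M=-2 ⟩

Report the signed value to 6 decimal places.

+√(3/7) = +0.654654

triangle: 0!×2!×6!/9! = 1440/362880
(j±m)!: 1!×1!×1!×5!×2!×6! = 172800
prefactor² = (2J+1)×Δ×N² = 43200/7
  k=0: +1/(0!×0!×1!×1!×1!×5!) = 1/120
Σ = 1/120  ⇒  CG² = 43200/7×1/120² = 3/7
CG = +√(3/7) = +0.654654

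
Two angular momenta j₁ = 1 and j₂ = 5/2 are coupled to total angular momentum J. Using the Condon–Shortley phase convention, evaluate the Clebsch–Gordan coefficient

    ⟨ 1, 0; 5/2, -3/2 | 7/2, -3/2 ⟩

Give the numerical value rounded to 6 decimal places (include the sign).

√[8·0!2!5!/8! · 1!1!1!4!2!5!] = √(1920/7)
  +(−1)^0/∏(0,0,1,1,1,4)! = 1/24  (running 1/24)
⟨..|..⟩ = √(1920/7)·(1/24) = +0.690066

+0.690066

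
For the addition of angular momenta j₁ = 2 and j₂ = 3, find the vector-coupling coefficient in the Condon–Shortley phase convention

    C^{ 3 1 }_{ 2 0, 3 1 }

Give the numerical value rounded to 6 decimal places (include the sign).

j₁+j₂−J=2  J+j₁−j₂=2  J−j₁+j₂=4  j₁+j₂+J+1=9
(j₁±m₁, j₂±m₂, J±M) = (2,2,4,2,4,2)
P² = 256/15
sum k=0..2:
  [0] +1/96 = 1/96
  [1] −1/6 = -1/6
  [2] +1/16 = 1/16
S = -3/32
C² = P²·S² = 3/20 ; C = -0.387298

−√(3/20) = -0.387298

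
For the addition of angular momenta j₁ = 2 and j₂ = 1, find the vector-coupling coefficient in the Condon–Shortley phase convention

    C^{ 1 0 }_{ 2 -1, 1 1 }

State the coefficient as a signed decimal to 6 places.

+√(3/10) = +0.547723

j₁+j₂−J=2  J+j₁−j₂=2  J−j₁+j₂=0  j₁+j₂+J+1=5
(j₁±m₁, j₂±m₂, J±M) = (1,3,2,0,1,1)
P² = 6/5
sum k=2..2:
  [2] +1/2 = 1/2
S = 1/2
C² = P²·S² = 3/10 ; C = +0.547723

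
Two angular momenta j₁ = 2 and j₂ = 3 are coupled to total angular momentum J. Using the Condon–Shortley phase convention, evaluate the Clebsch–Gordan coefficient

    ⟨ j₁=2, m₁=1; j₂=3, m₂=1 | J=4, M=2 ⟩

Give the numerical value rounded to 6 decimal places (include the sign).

triangle: 1!·3!·5!/10! = 720/3628800
(j±m)!: 3!·1!·4!·2!·6!·2! = 414720
prefactor² = (2J+1)·Δ·N² = 5184/7
  k=0: +1/(0!·1!·1!·4!·2!·1!) = 1/48
  k=1: −1/(1!·0!·0!·3!·3!·2!) = -1/72
Σ = 1/144  ⇒  CG² = 5184/7·1/144² = 1/28
CG = +√(1/28) = +0.188982

+0.188982  (= +√(1/28))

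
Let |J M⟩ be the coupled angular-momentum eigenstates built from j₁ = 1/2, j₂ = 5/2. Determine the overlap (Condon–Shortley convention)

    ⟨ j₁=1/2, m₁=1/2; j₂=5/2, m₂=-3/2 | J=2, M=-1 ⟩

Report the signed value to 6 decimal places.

+√(2/3) ≈ +0.816497

j₁+j₂−J=1  J+j₁−j₂=0  J−j₁+j₂=4  j₁+j₂+J+1=6
(j₁±m₁, j₂±m₂, J±M) = (1,0,1,4,1,3)
P² = 24
sum k=0..0:
  [0] +1/6 = 1/6
S = 1/6
C² = P²·S² = 2/3 ; C = +0.816497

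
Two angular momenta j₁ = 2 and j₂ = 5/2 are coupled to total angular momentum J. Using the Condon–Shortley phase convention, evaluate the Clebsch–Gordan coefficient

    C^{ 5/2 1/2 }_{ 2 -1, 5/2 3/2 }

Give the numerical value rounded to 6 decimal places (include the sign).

j₁+j₂−J=2  J+j₁−j₂=2  J−j₁+j₂=3  j₁+j₂+J+1=8
(j₁±m₁, j₂±m₂, J±M) = (1,3,4,1,3,2)
P² = 216/35
sum k=1..2:
  [1] −1/12 = -1/12
  [2] +1/4 = 1/4
S = 1/6
C² = P²·S² = 6/35 ; C = +0.414039

+0.414039  (= +√(6/35))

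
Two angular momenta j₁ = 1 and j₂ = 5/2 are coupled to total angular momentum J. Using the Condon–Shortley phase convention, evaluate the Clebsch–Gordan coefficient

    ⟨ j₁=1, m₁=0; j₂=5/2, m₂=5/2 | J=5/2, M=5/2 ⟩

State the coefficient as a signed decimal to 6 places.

triangle: 1!·1!·4!/7! = 24/5040
(j±m)!: 1!·1!·5!·0!·5!·0! = 14400
prefactor² = (2J+1)·Δ·N² = 2880/7
  k=1: −1/(1!·0!·0!·4!·1!·0!) = -1/24
Σ = -1/24  ⇒  CG² = 2880/7·(-1/24)² = 5/7
CG = −√(5/7) = -0.845154

−√(5/7) = -0.845154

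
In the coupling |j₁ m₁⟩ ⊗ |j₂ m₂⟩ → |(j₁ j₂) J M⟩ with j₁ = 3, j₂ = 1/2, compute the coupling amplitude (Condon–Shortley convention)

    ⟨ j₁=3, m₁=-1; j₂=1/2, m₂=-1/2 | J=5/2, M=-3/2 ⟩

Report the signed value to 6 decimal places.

+√(2/7) = +0.534522

triangle: 1!·5!·0!/7! = 120/5040
(j±m)!: 2!·4!·0!·1!·1!·4! = 1152
prefactor² = (2J+1)·Δ·N² = 1152/7
  k=0: +1/(0!·1!·4!·0!·1!·0!) = 1/24
Σ = 1/24  ⇒  CG² = 1152/7·1/24² = 2/7
CG = +√(2/7) = +0.534522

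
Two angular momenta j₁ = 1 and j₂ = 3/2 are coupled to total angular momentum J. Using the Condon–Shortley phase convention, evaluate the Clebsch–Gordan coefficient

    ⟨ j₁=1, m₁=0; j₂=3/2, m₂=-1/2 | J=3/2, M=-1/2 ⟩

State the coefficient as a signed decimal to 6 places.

triangle: 1!*1!*2!/5! = 2/120
(j±m)!: 1!*1!*1!*2!*1!*2! = 4
prefactor² = (2J+1)*Δ*N² = 4/15
  k=0: +1/(0!*1!*1!*1!*0!*1!) = 1
  k=1: −1/(1!*0!*0!*0!*1!*2!) = -1/2
Σ = 1/2  ⇒  CG² = 4/15*1/2² = 1/15
CG = +√(1/15) = +0.258199

+√(1/15) = +0.258199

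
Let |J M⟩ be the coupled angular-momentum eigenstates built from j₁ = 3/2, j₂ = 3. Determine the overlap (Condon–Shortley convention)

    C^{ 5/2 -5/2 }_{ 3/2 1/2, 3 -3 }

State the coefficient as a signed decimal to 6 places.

+0.731925

√[6·2!1!4!/8! · 2!1!0!6!0!5!] = √(8640/7)
  +(−1)^0/∏(0,2,1,0,0,4)! = 1/48  (running 1/48)
⟨..|..⟩ = √(8640/7)·(1/48) = +0.731925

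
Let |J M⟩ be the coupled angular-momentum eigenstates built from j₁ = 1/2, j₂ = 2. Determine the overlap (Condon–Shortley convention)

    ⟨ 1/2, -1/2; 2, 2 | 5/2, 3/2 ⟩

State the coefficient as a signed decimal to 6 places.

+√(1/5) ≈ +0.447214

j₁+j₂−J=0  J+j₁−j₂=1  J−j₁+j₂=4  j₁+j₂+J+1=6
(j₁±m₁, j₂±m₂, J±M) = (0,1,4,0,4,1)
P² = 576/5
sum k=0..0:
  [0] +1/24 = 1/24
S = 1/24
C² = P²·S² = 1/5 ; C = +0.447214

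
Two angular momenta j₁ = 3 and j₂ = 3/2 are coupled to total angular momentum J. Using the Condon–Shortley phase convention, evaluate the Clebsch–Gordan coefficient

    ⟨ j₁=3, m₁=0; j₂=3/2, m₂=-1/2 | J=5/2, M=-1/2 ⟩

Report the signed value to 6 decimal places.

√[6·2!4!1!/8! · 3!3!1!2!2!3!] = √(216/35)
  +(−1)^0/∏(0,2,3,1,1,0)! = 1/12  (running 1/12)
  +(−1)^1/∏(1,1,2,0,2,1)! = -1/4  (running -1/6)
⟨..|..⟩ = √(216/35)·(-1/6) = -0.414039

−√(6/35) = -0.414039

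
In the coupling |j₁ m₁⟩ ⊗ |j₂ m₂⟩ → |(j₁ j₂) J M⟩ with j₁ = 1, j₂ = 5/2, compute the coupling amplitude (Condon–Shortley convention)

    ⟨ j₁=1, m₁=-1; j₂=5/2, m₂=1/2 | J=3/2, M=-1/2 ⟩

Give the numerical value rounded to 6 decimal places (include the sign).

+0.447214  (= +√(1/5))

√[4·2!0!3!/6! · 0!2!3!2!1!2!] = √(16/5)
  +(−1)^2/∏(2,0,0,1,0,2)! = 1/4  (running 1/4)
⟨..|..⟩ = √(16/5)·(1/4) = +0.447214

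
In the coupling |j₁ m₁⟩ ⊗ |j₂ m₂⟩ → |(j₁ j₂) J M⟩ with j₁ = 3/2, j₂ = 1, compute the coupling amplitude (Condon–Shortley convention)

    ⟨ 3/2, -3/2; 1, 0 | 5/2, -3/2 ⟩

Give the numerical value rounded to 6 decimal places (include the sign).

+0.632456  (= +√(2/5))

j₁+j₂−J=0  J+j₁−j₂=3  J−j₁+j₂=2  j₁+j₂+J+1=6
(j₁±m₁, j₂±m₂, J±M) = (0,3,1,1,1,4)
P² = 72/5
sum k=0..0:
  [0] +1/6 = 1/6
S = 1/6
C² = P²·S² = 2/5 ; C = +0.632456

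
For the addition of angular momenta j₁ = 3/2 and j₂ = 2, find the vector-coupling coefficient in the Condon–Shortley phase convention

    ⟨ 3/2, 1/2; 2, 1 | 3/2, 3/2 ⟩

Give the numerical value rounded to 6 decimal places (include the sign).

√[4·2!1!2!/6! · 2!1!3!1!3!0!] = √(8/5)
  +(−1)^1/∏(1,1,0,2,1,0)! = -1/2  (running -1/2)
⟨..|..⟩ = √(8/5)·(-1/2) = -0.632456

-0.632456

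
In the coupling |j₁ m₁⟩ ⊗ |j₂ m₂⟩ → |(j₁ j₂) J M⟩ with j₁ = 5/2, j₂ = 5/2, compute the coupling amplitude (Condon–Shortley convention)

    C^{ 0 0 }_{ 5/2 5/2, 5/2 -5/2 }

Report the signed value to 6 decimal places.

+0.408248  (= +√(1/6))

triangle: 5!·0!·0!/6! = 120/720
(j±m)!: 5!·0!·0!·5!·0!·0! = 14400
prefactor² = (2J+1)·Δ·N² = 2400
  k=0: +1/(0!·5!·0!·0!·0!·0!) = 1/120
Σ = 1/120  ⇒  CG² = 2400·1/120² = 1/6
CG = +√(1/6) = +0.408248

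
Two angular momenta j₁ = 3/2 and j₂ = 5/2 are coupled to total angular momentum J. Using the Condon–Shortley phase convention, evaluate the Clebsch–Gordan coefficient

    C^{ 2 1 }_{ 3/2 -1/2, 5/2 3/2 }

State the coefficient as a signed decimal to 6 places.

j₁+j₂−J=2  J+j₁−j₂=1  J−j₁+j₂=3  j₁+j₂+J+1=7
(j₁±m₁, j₂±m₂, J±M) = (1,2,4,1,3,1)
P² = 24/7
sum k=1..2:
  [1] −1/6 = -1/6
  [2] +1/4 = 1/4
S = 1/12
C² = P²·S² = 1/42 ; C = +0.154303

+0.154303  (= +√(1/42))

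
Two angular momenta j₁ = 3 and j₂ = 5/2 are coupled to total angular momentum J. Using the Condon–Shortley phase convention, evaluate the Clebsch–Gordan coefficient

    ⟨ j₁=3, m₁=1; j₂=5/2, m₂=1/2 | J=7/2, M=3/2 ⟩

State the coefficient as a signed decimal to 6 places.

triangle: 2!*4!*3!/10! = 288/3628800
(j±m)!: 4!*2!*3!*2!*5!*2! = 138240
prefactor² = (2J+1)*Δ*N² = 3072/35
  k=0: +1/(0!*2!*2!*3!*2!*0!) = 1/48
  k=1: −1/(1!*1!*1!*2!*3!*1!) = -1/12
  k=2: +1/(2!*0!*0!*1!*4!*2!) = 1/96
Σ = -5/96  ⇒  CG² = 3072/35*(-5/96)² = 5/21
CG = −√(5/21) = -0.487950

−√(5/21) = -0.487950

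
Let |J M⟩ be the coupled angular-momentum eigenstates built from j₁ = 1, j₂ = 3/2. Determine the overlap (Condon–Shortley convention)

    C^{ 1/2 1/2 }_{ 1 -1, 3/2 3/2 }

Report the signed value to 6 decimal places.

j₁+j₂−J=2  J+j₁−j₂=0  J−j₁+j₂=1  j₁+j₂+J+1=4
(j₁±m₁, j₂±m₂, J±M) = (0,2,3,0,1,0)
P² = 2
sum k=2..2:
  [2] +1/2 = 1/2
S = 1/2
C² = P²·S² = 1/2 ; C = +0.707107

+√(1/2) ≈ +0.707107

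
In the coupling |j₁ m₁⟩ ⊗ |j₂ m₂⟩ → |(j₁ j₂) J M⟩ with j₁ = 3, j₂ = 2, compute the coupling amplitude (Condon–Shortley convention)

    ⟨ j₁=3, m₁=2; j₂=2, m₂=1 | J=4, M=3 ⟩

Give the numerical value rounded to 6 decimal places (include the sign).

√[9·1!5!3!/10! · 5!1!3!1!7!1!] = √(6480)
  +(−1)^0/∏(0,1,1,3,4,0)! = 1/144  (running 1/144)
  +(−1)^1/∏(1,0,0,2,5,1)! = -1/240  (running 1/360)
⟨..|..⟩ = √(6480)·(1/360) = +0.223607

+√(1/20) = +0.223607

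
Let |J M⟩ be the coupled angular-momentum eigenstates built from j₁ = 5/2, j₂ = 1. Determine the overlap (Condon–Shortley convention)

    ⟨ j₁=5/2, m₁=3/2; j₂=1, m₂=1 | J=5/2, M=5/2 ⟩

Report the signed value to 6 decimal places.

−√(2/7) = -0.534522

√[6·1!4!1!/7! · 4!1!2!0!5!0!] = √(1152/7)
  +(−1)^1/∏(1,0,0,1,4,0)! = -1/24  (running -1/24)
⟨..|..⟩ = √(1152/7)·(-1/24) = -0.534522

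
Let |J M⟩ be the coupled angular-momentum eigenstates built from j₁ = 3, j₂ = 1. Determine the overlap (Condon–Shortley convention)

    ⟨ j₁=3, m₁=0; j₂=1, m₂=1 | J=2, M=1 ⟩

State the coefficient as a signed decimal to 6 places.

triangle: 2!·4!·0!/7! = 48/5040
(j±m)!: 3!·3!·2!·0!·3!·1! = 432
prefactor² = (2J+1)·Δ·N² = 144/7
  k=2: +1/(2!·0!·1!·0!·3!·0!) = 1/12
Σ = 1/12  ⇒  CG² = 144/7·1/12² = 1/7
CG = +√(1/7) = +0.377964

+√(1/7) = +0.377964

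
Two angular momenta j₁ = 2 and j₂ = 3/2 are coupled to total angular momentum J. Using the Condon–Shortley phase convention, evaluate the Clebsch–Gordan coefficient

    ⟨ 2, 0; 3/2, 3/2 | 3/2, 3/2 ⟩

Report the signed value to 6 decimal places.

j₁+j₂−J=2  J+j₁−j₂=2  J−j₁+j₂=1  j₁+j₂+J+1=6
(j₁±m₁, j₂±m₂, J±M) = (2,2,3,0,3,0)
P² = 16/5
sum k=2..2:
  [2] +1/4 = 1/4
S = 1/4
C² = P²·S² = 1/5 ; C = +0.447214

+0.447214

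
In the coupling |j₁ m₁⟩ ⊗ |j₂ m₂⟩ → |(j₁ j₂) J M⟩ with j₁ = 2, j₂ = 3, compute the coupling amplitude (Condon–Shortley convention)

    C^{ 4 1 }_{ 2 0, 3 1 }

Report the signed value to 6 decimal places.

−√(3/28) ≈ -0.327327

√[9·1!3!5!/10! · 2!2!4!2!5!3!] = √(1728/7)
  +(−1)^0/∏(0,1,2,4,1,1)! = 1/48  (running 1/48)
  +(−1)^1/∏(1,0,1,3,2,2)! = -1/24  (running -1/48)
⟨..|..⟩ = √(1728/7)·(-1/48) = -0.327327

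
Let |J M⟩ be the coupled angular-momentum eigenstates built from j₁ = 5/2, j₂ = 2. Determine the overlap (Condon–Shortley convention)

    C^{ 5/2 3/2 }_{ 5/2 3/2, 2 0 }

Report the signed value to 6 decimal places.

j₁+j₂−J=2  J+j₁−j₂=3  J−j₁+j₂=2  j₁+j₂+J+1=8
(j₁±m₁, j₂±m₂, J±M) = (4,1,2,2,4,1)
P² = 288/35
sum k=0..1:
  [0] +1/8 = 1/8
  [1] −1/6 = -1/6
S = -1/24
C² = P²·S² = 1/70 ; C = -0.119523

−√(1/70) ≈ -0.119523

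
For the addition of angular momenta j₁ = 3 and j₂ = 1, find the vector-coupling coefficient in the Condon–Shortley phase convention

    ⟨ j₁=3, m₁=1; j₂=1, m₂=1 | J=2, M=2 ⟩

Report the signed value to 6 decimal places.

+√(1/21) = +0.218218

√[5·2!4!0!/7! · 4!2!2!0!4!0!] = √(768/7)
  +(−1)^2/∏(2,0,0,0,4,0)! = 1/48  (running 1/48)
⟨..|..⟩ = √(768/7)·(1/48) = +0.218218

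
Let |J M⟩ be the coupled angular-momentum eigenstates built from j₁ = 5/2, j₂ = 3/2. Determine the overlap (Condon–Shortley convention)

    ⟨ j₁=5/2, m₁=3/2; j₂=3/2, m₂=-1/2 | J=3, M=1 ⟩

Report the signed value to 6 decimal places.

+√(49/120) ≈ +0.639010

j₁+j₂−J=1  J+j₁−j₂=4  J−j₁+j₂=2  j₁+j₂+J+1=8
(j₁±m₁, j₂±m₂, J±M) = (4,1,1,2,4,2)
P² = 96/5
sum k=0..1:
  [0] +1/6 = 1/6
  [1] −1/48 = -1/48
S = 7/48
C² = P²·S² = 49/120 ; C = +0.639010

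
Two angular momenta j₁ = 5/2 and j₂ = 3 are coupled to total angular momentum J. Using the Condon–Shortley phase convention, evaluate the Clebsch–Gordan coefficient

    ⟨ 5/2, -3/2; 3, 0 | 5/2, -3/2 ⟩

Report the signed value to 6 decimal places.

√[6·3!2!3!/9! · 1!4!3!3!1!4!] = √(864/35)
  +(−1)^2/∏(2,1,2,1,0,2)! = 1/8  (running 1/8)
  +(−1)^3/∏(3,0,1,0,1,3)! = -1/36  (running 7/72)
⟨..|..⟩ = √(864/35)·(7/72) = +0.483046

+√(7/30) = +0.483046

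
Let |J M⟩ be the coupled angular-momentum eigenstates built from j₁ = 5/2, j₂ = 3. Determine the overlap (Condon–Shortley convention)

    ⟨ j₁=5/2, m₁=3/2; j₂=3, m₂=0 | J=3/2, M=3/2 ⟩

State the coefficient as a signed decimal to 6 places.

triangle: 4!×1!×2!/8! = 48/40320
(j±m)!: 4!×1!×3!×3!×3!×0! = 5184
prefactor² = (2J+1)×Δ×N² = 864/35
  k=1: −1/(1!×3!×0!×2!×1!×0!) = -1/12
Σ = -1/12  ⇒  CG² = 864/35×(-1/12)² = 6/35
CG = −√(6/35) = -0.414039

−√(6/35) = -0.414039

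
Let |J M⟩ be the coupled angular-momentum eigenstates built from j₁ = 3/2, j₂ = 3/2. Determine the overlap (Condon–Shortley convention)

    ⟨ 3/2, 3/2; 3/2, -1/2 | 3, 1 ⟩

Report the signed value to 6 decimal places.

+0.447214  (= +√(1/5))

√[7·0!3!3!/7! · 3!0!1!2!4!2!] = √(144/5)
  +(−1)^0/∏(0,0,0,1,3,2)! = 1/12  (running 1/12)
⟨..|..⟩ = √(144/5)·(1/12) = +0.447214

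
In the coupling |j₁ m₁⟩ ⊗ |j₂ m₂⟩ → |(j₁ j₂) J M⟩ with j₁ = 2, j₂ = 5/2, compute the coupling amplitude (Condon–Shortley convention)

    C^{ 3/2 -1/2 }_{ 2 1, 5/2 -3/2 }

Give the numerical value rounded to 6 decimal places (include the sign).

-0.138013

triangle: 3!*1!*2!/7! = 12/5040
(j±m)!: 3!*1!*1!*4!*1!*2! = 288
prefactor² = (2J+1)*Δ*N² = 96/35
  k=0: +1/(0!*3!*1!*1!*0!*1!) = 1/6
  k=1: −1/(1!*2!*0!*0!*1!*2!) = -1/4
Σ = -1/12  ⇒  CG² = 96/35*(-1/12)² = 2/105
CG = −√(2/105) = -0.138013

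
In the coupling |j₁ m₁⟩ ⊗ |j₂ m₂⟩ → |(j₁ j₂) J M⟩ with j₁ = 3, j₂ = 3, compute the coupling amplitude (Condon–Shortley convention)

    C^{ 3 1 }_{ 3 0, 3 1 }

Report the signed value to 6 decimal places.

√[7·3!3!3!/10! · 3!3!4!2!4!2!] = √(864/25)
  +(−1)^1/∏(1,2,2,3,1,0)! = -1/24  (running -1/24)
  +(−1)^2/∏(2,1,1,2,2,1)! = 1/8  (running 1/12)
  +(−1)^3/∏(3,0,0,1,3,2)! = -1/72  (running 5/72)
⟨..|..⟩ = √(864/25)·(5/72) = +0.408248

+0.408248  (= +√(1/6))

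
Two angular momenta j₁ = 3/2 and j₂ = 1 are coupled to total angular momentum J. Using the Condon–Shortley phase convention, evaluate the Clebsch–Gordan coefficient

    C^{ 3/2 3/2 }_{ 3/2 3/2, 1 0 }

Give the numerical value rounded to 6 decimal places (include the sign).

√[4·1!2!1!/5! · 3!0!1!1!3!0!] = √(12/5)
  +(−1)^0/∏(0,1,0,1,2,0)! = 1/2  (running 1/2)
⟨..|..⟩ = √(12/5)·(1/2) = +0.774597

+0.774597  (= +√(3/5))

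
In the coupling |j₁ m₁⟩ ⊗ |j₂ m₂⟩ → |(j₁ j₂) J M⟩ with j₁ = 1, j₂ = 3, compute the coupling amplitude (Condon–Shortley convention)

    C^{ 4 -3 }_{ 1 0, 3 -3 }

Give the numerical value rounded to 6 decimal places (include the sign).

+0.500000  (= +√(1/4))

√[9·0!2!6!/9! · 1!1!0!6!1!7!] = √(129600)
  +(−1)^0/∏(0,0,1,0,1,6)! = 1/720  (running 1/720)
⟨..|..⟩ = √(129600)·(1/720) = +0.500000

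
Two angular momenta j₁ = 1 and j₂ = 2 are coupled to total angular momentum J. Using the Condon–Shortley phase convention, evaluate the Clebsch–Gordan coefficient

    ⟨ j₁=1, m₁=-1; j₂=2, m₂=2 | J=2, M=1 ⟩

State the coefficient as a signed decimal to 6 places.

-0.577350

j₁+j₂−J=1  J+j₁−j₂=1  J−j₁+j₂=3  j₁+j₂+J+1=6
(j₁±m₁, j₂±m₂, J±M) = (0,2,4,0,3,1)
P² = 12
sum k=1..1:
  [1] −1/6 = -1/6
S = -1/6
C² = P²·S² = 1/3 ; C = -0.577350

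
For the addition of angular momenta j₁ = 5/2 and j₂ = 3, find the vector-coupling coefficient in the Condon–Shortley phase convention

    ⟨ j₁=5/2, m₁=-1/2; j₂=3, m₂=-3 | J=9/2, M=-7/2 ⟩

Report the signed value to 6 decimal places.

+0.696311

√[10·1!4!5!/11! · 2!3!0!6!1!8!] = √(2764800/11)
  +(−1)^0/∏(0,1,3,0,1,5)! = 1/720  (running 1/720)
⟨..|..⟩ = √(2764800/11)·(1/720) = +0.696311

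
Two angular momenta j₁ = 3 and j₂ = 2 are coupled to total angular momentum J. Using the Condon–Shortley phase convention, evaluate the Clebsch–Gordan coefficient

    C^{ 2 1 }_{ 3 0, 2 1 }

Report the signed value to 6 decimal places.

triangle: 3!*3!*1!/8! = 36/40320
(j±m)!: 3!*3!*3!*1!*3!*1! = 1296
prefactor² = (2J+1)*Δ*N² = 81/14
  k=2: +1/(2!*1!*1!*1!*2!*0!) = 1/4
  k=3: −1/(3!*0!*0!*0!*3!*1!) = -1/36
Σ = 2/9  ⇒  CG² = 81/14*2/9² = 2/7
CG = +√(2/7) = +0.534522

+0.534522  (= +√(2/7))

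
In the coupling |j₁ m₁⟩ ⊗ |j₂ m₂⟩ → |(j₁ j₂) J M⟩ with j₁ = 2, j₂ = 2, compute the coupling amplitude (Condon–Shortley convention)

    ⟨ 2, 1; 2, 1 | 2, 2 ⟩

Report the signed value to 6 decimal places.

√[5·2!2!2!/7! · 3!1!3!1!4!0!] = √(48/7)
  +(−1)^1/∏(1,1,0,2,2,0)! = -1/4  (running -1/4)
⟨..|..⟩ = √(48/7)·(-1/4) = -0.654654

-0.654654  (= −√(3/7))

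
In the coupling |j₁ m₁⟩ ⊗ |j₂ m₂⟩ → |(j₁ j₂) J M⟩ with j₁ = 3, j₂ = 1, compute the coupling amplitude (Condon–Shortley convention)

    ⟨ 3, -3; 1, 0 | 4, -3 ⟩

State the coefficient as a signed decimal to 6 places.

√[9·0!6!2!/9! · 0!6!1!1!1!7!] = √(129600)
  +(−1)^0/∏(0,0,6,1,0,1)! = 1/720  (running 1/720)
⟨..|..⟩ = √(129600)·(1/720) = +0.500000

+√(1/4) = +0.500000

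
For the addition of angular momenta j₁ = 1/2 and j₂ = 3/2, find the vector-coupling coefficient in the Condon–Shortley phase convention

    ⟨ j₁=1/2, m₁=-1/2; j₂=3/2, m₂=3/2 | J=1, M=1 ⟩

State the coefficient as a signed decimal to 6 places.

-0.866025

√[3·1!0!2!/4! · 0!1!3!0!2!0!] = √(3)
  +(−1)^1/∏(1,0,0,2,0,0)! = -1/2  (running -1/2)
⟨..|..⟩ = √(3)·(-1/2) = -0.866025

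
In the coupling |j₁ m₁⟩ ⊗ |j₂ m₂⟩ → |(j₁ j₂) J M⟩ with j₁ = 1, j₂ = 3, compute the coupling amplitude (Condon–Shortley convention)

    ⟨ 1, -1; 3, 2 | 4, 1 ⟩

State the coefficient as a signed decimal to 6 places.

triangle: 0!×2!×6!/9! = 1440/362880
(j±m)!: 0!×2!×5!×1!×5!×3! = 172800
prefactor² = (2J+1)×Δ×N² = 43200/7
  k=0: +1/(0!×0!×2!×5!×0!×1!) = 1/240
Σ = 1/240  ⇒  CG² = 43200/7×1/240² = 3/28
CG = +√(3/28) = +0.327327

+√(3/28) ≈ +0.327327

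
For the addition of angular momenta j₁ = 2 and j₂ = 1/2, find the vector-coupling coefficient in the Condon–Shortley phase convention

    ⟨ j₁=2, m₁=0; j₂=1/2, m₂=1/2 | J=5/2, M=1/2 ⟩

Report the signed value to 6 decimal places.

j₁+j₂−J=0  J+j₁−j₂=4  J−j₁+j₂=1  j₁+j₂+J+1=6
(j₁±m₁, j₂±m₂, J±M) = (2,2,1,0,3,2)
P² = 48/5
sum k=0..0:
  [0] +1/4 = 1/4
S = 1/4
C² = P²·S² = 3/5 ; C = +0.774597

+√(3/5) ≈ +0.774597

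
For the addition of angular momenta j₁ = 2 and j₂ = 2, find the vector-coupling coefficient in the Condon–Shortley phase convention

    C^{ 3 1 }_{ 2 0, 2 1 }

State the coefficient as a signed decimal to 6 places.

−√(1/5) = -0.447214

triangle: 1!*3!*3!/8! = 36/40320
(j±m)!: 2!*2!*3!*1!*4!*2! = 1152
prefactor² = (2J+1)*Δ*N² = 36/5
  k=0: +1/(0!*1!*2!*3!*1!*0!) = 1/12
  k=1: −1/(1!*0!*1!*2!*2!*1!) = -1/4
Σ = -1/6  ⇒  CG² = 36/5*(-1/6)² = 1/5
CG = −√(1/5) = -0.447214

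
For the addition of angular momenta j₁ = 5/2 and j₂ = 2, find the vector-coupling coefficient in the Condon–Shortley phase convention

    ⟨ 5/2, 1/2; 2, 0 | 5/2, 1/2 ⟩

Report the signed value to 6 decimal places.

j₁+j₂−J=2  J+j₁−j₂=3  J−j₁+j₂=2  j₁+j₂+J+1=8
(j₁±m₁, j₂±m₂, J±M) = (3,2,2,2,3,2)
P² = 72/35
sum k=0..2:
  [0] +1/8 = 1/8
  [1] −1/2 = -1/2
  [2] +1/24 = 1/24
S = -1/3
C² = P²·S² = 8/35 ; C = -0.478091

-0.478091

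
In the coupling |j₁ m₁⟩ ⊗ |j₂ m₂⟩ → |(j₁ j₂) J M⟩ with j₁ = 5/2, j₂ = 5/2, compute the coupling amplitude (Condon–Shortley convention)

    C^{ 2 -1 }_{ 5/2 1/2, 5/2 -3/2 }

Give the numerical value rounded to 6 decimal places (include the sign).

−√(1/7) ≈ -0.377964

triangle: 3!*2!*2!/8! = 24/40320
(j±m)!: 3!*2!*1!*4!*1!*3! = 1728
prefactor² = (2J+1)*Δ*N² = 36/7
  k=0: +1/(0!*3!*2!*1!*0!*1!) = 1/12
  k=1: −1/(1!*2!*1!*0!*1!*2!) = -1/4
Σ = -1/6  ⇒  CG² = 36/7*(-1/6)² = 1/7
CG = −√(1/7) = -0.377964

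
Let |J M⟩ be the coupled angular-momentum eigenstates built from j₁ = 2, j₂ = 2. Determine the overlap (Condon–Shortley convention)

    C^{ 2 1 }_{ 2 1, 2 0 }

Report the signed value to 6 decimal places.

−√(1/14) = -0.267261

√[5·2!2!2!/7! · 3!1!2!2!3!1!] = √(8/7)
  +(−1)^0/∏(0,2,1,2,1,0)! = 1/4  (running 1/4)
  +(−1)^1/∏(1,1,0,1,2,1)! = -1/2  (running -1/4)
⟨..|..⟩ = √(8/7)·(-1/4) = -0.267261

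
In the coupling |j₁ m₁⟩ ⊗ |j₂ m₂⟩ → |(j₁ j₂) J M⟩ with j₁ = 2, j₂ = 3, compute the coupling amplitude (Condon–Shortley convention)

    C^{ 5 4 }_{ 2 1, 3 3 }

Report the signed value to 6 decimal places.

+√(2/5) ≈ +0.632456

j₁+j₂−J=0  J+j₁−j₂=4  J−j₁+j₂=6  j₁+j₂+J+1=11
(j₁±m₁, j₂±m₂, J±M) = (3,1,6,0,9,1)
P² = 7464960
sum k=0..0:
  [0] +1/4320 = 1/4320
S = 1/4320
C² = P²·S² = 2/5 ; C = +0.632456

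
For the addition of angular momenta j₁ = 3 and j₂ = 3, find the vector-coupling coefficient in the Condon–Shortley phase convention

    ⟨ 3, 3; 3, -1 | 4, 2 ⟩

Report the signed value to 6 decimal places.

j₁+j₂−J=2  J+j₁−j₂=4  J−j₁+j₂=4  j₁+j₂+J+1=11
(j₁±m₁, j₂±m₂, J±M) = (6,0,2,4,6,2)
P² = 995328/77
sum k=0..0:
  [0] +1/192 = 1/192
S = 1/192
C² = P²·S² = 27/77 ; C = +0.592157

+0.592157  (= +√(27/77))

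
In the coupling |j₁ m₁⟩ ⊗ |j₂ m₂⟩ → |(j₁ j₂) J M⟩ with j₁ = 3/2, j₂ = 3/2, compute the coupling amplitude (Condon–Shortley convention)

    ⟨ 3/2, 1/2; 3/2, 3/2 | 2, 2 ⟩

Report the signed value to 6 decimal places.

triangle: 1!·2!·2!/6! = 4/720
(j±m)!: 2!·1!·3!·0!·4!·0! = 288
prefactor² = (2J+1)·Δ·N² = 8
  k=1: −1/(1!·0!·0!·2!·2!·0!) = -1/4
Σ = -1/4  ⇒  CG² = 8·(-1/4)² = 1/2
CG = −√(1/2) = -0.707107

−√(1/2) ≈ -0.707107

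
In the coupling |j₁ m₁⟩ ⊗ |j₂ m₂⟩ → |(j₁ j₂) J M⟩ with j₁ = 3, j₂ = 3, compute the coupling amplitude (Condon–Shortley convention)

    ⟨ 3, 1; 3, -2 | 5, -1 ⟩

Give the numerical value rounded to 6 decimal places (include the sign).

triangle: 1!*5!*5!/12! = 14400/479001600
(j±m)!: 4!*2!*1!*5!*4!*6! = 99532800
prefactor² = (2J+1)*Δ*N² = 230400/7
  k=0: +1/(0!*1!*2!*1!*3!*4!) = 1/288
  k=1: −1/(1!*0!*1!*0!*4!*5!) = -1/2880
Σ = 1/320  ⇒  CG² = 230400/7*1/320² = 9/28
CG = +√(9/28) = +0.566947

+0.566947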